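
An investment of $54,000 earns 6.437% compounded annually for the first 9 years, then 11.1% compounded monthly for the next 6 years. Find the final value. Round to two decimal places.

After 9 years at 6.437%: 54,000 × 1.75320873783 ≈ 94,673.2718.
Then 6 years at 11.1%: 94,673.2718 × 1.94048630446 ≈ 183,712.1874.

$183,712.19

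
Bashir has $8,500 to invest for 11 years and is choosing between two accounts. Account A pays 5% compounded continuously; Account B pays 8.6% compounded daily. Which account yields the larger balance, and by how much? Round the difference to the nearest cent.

Account B, by $7,155.70

Account A growth factor: e^(0.05·11) = e^0.55 ≈ 1.7332530179; balance ≈ 14,732.6507.
Account B growth factor: (1 + 0.086/365)^4015 ≈ 2.5751005218; balance ≈ 21,888.3544.
Account B is larger by 7,155.7038.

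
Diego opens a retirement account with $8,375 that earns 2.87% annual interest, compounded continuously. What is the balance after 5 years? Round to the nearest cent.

A = P·e^(rt) = 8,375·e^(0.0287·5) = 8,375·e^0.1435.
e^0.1435 ≈ 1.154306811, so A ≈ 9,667.3195.

$9,667.32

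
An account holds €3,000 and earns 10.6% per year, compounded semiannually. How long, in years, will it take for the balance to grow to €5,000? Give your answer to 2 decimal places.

4.95 years

We need (1 + 0.053)^(2t) = 1.6667, so 2t = ln 1.6667 / ln 1.053 ≈ 9.8914.
t ≈ 9.8914/2 = 4.9457 years.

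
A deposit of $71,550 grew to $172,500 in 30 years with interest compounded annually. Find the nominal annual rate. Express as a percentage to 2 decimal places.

(1 + r)^30 = 172,500/71,550 = 2.4109.
1 + r = 2.4109^(1/30) ≈ 1.029768, so r ≈ 0.0297678.
r ≈ 2.97678%.

2.98%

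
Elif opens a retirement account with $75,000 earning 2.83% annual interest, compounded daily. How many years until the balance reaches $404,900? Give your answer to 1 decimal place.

(1 + 0.0000775342)^(365t) = 404,900/75,000 = 5.3987.
365t·ln(1 + 0.0000775342) = ln(5.3987); 365t = 1.6862/7.75312e-05 ≈ 21748.0333.
t ≈ 59.5837 years.

59.6 years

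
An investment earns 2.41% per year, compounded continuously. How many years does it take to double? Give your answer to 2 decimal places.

e^(0.0241t) = 2, so 0.0241t = ln 2 ≈ 0.69315.
t ≈ 0.69315/0.0241 ≈ 28.7613.

28.76 years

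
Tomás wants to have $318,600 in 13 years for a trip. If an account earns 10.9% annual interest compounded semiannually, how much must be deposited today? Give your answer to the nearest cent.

$80,174.19

Periodic rate = 10.9%/2 = 0.0545; 26 periods.
P = 318,600/(1 + 0.0545)^26 ≈ 318,600/3.97384740222 ≈ 80,174.1908.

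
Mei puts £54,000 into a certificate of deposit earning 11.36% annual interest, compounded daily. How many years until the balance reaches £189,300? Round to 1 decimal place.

We need (1 + 0.000311233)^(365t) = 3.5056, so 365t = ln 3.5056 / ln 1.000311 ≈ 4030.8859.
t ≈ 4030.8859/365 = 11.0435 years.

11.0 years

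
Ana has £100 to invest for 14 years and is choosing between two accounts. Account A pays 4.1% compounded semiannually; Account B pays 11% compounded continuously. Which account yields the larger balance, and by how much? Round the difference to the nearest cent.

Account B, by £289.95

Account A growth factor: (1 + 0.0205)^28 ≈ 1.76507943; balance ≈ 176.5079.
Account B growth factor: e^(0.11·14) = e^1.54 ≈ 4.66459027; balance ≈ 466.4590.
Account B is larger by 289.9511.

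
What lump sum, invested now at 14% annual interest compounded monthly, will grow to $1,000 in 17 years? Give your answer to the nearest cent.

$93.83

Growth factor = (1 + 0.14/12)^204 ≈ 10.657072.
P = 1,000/10.657072 ≈ 93.8344.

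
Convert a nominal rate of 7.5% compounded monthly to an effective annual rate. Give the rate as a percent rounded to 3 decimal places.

EAR = (1 + 7.5%/12)^12 − 1 = (1 + 0.00625)^12 − 1.
(1 + 0.00625)^12 ≈ 1.077633, so EAR ≈ 7.76326%.

7.763%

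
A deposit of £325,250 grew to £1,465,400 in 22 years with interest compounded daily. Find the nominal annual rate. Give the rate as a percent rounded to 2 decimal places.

(1 + r/365)^8030 = 1,465,400/325,250 = 4.50546.
1 + r/365 = 4.50546^(1/8030) ≈ 1.000187, so r/365 ≈ 0.000187476.
r ≈ 365·0.000187476 = 6.84287%.

6.84%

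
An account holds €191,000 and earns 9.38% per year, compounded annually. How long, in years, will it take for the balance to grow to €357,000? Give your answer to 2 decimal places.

(1 + 0.0938)^t = 357,000/191,000 = 1.8691.
t·ln(1 + 0.0938) = ln(1.8691); t = 0.62546/0.0896579 ≈ 6.9761.

6.98 years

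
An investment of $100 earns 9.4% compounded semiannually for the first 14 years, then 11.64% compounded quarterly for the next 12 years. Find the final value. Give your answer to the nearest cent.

$1,433.74

Phase 1: 100·(1 + 0.047)^28 ≈ 361.8321.
Phase 2: 361.8321·(1 + 0.0291)^48 ≈ 1,433.7414.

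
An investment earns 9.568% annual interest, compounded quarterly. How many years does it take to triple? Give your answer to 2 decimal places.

11.62 years

(1 + 0.02392)^(4t) = 3.
4t = ln 3 / ln(1 + 0.02392) ≈ 1.0986/0.0236384 ≈ 46.4757.
t ≈ 11.6189.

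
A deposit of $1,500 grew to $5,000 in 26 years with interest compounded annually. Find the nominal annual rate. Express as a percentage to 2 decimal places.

4.74%

(1 + r)^26 = 5,000/1,500 = 3.33333.
1 + r = 3.33333^(1/26) ≈ 1.047396, so r ≈ 0.0473955.
r ≈ 4.73955%.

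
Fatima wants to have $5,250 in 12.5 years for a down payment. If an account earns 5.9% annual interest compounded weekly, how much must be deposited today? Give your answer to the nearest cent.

Periodic rate = 5.9%/52 = 0.00113462; 650 periods.
P = 5,250/(1 + 0.059/52)^650 ≈ 5,250/2.089828336 ≈ 2,512.1681.

$2,512.17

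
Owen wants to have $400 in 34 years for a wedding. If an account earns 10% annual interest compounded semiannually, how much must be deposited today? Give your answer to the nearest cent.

Growth factor = (1 + 0.05)^68 ≈ 27.5976649.
P = 400/27.5976649 ≈ 14.4940.

$14.49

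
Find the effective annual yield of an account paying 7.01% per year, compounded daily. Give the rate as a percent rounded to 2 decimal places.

7.26%

One year is 365 periods at 0.000192055 each: (1 + 0.000192055)^365 ≈ 1.072608.
EAR = 1.072608 − 1 ≈ 7.26082%.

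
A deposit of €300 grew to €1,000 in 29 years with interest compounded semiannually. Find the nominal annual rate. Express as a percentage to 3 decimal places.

(1 + r/2)^58 = 1,000/300 = 3.33333.
1 + r/2 = 3.33333^(1/58) ≈ 1.020975, so r/2 ≈ 0.0209751.
r ≈ 2·0.0209751 = 4.19502%.

4.195%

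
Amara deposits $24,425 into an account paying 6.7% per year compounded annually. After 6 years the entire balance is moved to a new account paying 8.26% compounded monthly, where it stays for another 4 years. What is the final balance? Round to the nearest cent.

Phase 1: 24,425·(1 + 0.067)^6 ≈ 36,043.0130.
Phase 2: 36,043.0130·(1 + 0.0826/12)^48 ≈ 50,098.0005.

$50,098.00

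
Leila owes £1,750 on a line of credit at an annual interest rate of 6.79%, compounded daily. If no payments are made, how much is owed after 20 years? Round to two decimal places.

Growth factor = (1 + 0.0679/365)^7300 ≈ 3.887917639.
A ≈ 1,750 × 3.887917639 ≈ 6,803.8559.

£6,803.86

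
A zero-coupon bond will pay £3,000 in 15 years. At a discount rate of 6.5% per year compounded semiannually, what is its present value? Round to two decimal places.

Growth factor = (1 + 0.0325)^30 ≈ 2.610368439.
P = 3,000/2.610368439 ≈ 1,149.2631.

£1,149.26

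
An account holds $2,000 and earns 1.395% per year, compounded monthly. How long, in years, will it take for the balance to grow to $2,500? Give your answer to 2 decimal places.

16.01 years

(1 + 0.0011625)^(12t) = 2,500/2,000 = 1.25.
12t·ln(1 + 0.0011625) = ln(1.25); 12t = 0.22314/0.00116182 ≈ 192.0630.
t ≈ 16.0052 years.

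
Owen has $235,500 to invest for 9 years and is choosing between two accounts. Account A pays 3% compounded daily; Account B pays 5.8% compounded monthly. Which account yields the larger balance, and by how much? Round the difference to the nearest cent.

Account B, by $87,918.55

Account A growth factor: (1 + 0.03/365)^3285 ≈ 1.30994991639; balance ≈ 308,493.2053.
Account B growth factor: (1 + 0.058/12)^108 ≈ 1.68327710342; balance ≈ 396,411.7579.
Account B is larger by 87,918.5525.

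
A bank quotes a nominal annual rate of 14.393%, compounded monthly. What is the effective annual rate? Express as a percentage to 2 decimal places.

15.38%

One year is 12 periods at 0.0119942 each: (1 + 0.0119942)^12 ≈ 1.153815.
EAR = 1.153815 − 1 ≈ 15.38148%.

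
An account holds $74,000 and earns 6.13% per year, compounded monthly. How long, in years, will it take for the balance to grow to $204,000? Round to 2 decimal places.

16.58 years

We need (1 + 0.00510833)^(12t) = 2.7568, so 12t = ln 2.7568 / ln 1.005108 ≈ 199.0165.
t ≈ 199.0165/12 = 16.5847 years.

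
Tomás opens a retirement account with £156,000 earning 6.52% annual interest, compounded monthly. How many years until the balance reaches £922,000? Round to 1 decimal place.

27.3 years

(1 + 0.00543333)^(12t) = 922,000/156,000 = 5.9103.
12t·ln(1 + 0.00543333) = ln(5.9103); 12t = 1.7767/0.00541863 ≈ 327.8856.
t ≈ 27.3238 years.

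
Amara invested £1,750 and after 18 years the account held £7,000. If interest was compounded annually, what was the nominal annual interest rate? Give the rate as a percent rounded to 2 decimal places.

(1 + r)^18 = 7,000/1,750 = 4.
1 + r = 4^(1/18) ≈ 1.08006, so r ≈ 0.0800597.
r ≈ 8.00597%.

8.01%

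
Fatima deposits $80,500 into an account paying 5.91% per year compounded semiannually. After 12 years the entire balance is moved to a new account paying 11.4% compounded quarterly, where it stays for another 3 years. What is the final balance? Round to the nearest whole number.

After 12 years at 5.91%: 80,500 × 2.01158612084 ≈ 161,932.6827.
Then 3 years at 11.4%: 161,932.6827 × 1.40104328313 ≈ 226,874.6975.

$226,875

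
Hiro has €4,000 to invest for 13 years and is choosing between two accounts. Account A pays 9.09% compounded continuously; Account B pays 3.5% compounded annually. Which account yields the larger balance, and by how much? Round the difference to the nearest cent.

Account A growth factor: e^(0.0909·13) = e^1.1817 ≈ 3.2599113443; balance ≈ 13,039.6454.
Account B growth factor: (1 + 0.035)^13 ≈ 1.56395606; balance ≈ 6,255.8242.
Account A is larger by 6,783.8211.

Account A, by €6,783.82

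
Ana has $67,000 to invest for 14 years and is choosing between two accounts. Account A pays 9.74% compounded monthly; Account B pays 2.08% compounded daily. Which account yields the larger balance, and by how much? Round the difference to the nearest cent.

Account A growth factor: (1 + 0.0974/12)^168 ≈ 3.88878130886; balance ≈ 260,548.3477.
Account B growth factor: (1 + 0.0208/365)^5110 ≈ 1.3380210622; balance ≈ 89,647.4112.
Account A is larger by 170,900.9365.

Account A, by $170,900.94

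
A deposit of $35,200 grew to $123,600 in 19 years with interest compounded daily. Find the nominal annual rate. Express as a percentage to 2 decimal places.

6.61%

The 6935-period growth factor is 123,600/35,200 = 3.51136.
r/365 = 3.51136^(1/6935) − 1 ≈ 0.000181127, so r ≈ 365·0.000181127 = 6.61115%.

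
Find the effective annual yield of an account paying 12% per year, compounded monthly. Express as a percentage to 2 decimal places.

EAR = (1 + 12%/12)^12 − 1 = (1 + 0.01)^12 − 1.
(1 + 0.01)^12 ≈ 1.126825, so EAR ≈ 12.68250%.

12.68%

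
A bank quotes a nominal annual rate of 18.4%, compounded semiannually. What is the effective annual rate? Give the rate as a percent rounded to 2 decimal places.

One year is 2 periods at 0.092 each: (1 + 0.092)^2 ≈ 1.192464.
EAR = 1.192464 − 1 ≈ 19.24640%.

19.25%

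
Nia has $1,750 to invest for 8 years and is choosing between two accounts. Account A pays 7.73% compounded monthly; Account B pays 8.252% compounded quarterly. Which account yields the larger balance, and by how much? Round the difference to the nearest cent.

Account A growth factor: (1 + 0.0773/12)^96 ≈ 1.852278956; balance ≈ 3,241.4882.
Account B growth factor: (1 + 0.02063)^32 ≈ 1.922146784; balance ≈ 3,363.7569.
Account B is larger by 122.2687.

Account B, by $122.27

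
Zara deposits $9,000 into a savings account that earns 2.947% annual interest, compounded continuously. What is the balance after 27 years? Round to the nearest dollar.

A = P·e^(rt) = 9,000·e^(0.02947·27) = 9,000·e^0.79569.
e^0.79569 ≈ 2.2159694884, so A ≈ 19,943.7254.

$19,944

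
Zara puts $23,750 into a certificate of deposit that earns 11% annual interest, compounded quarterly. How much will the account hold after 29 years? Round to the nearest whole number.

Growth factor = (1 + 0.0275)^116 ≈ 23.2644261.
A ≈ 23,750 × 23.2644261 ≈ 552,530.1199.

$552,530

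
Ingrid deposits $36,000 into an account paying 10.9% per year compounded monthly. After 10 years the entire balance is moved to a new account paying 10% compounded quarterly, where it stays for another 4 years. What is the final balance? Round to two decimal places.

$158,171.53

After 10 years at 10.9%: 36,000 × 2.9596746836 ≈ 106,548.2886.
Then 4 years at 10%: 106,548.2886 × 1.48450562066 ≈ 158,171.5333.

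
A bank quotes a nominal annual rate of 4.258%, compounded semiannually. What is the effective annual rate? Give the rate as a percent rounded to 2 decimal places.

EAR = (1 + 4.258%/2)^2 − 1 = (1 + 0.02129)^2 − 1.
(1 + 0.02129)^2 ≈ 1.043033, so EAR ≈ 4.30333%.

4.30%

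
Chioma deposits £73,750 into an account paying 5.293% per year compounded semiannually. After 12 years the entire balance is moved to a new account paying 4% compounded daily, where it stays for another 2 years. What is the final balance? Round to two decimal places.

£149,542.00

Phase 1: 73,750·(1 + 0.026465)^24 ≈ 138,045.2660.
Phase 2: 138,045.2660·(1 + 0.04/365)^730 ≈ 149,541.9960.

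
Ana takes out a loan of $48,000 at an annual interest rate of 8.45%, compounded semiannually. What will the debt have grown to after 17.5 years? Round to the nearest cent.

Growth factor = (1 + 0.04225)^35 ≈ 4.25614713339.
A ≈ 48,000 × 4.25614713339 ≈ 204,295.0624.

$204,295.06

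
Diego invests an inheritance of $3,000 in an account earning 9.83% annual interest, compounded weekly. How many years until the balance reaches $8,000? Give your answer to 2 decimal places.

9.99 years

We need (1 + 0.00189038)^(52t) = 2.6667, so 52t = ln 2.6667 / ln 1.00189 ≈ 519.3420.
t ≈ 519.3420/52 = 9.9873 years.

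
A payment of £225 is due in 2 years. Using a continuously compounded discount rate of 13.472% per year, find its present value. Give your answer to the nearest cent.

£171.86

P = A·e^(−rt) = 225·e^(−0.26944).
e^(−0.26944) ≈ 0.763807107, so P ≈ 171.8566.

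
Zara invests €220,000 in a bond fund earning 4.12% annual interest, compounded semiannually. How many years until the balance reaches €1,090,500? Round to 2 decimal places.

(1 + 0.0206)^(2t) = 1,090,500/220,000 = 4.9568.
2t·ln(1 + 0.0206) = ln(4.9568); 2t = 1.6008/0.0203907 ≈ 78.5047.
t ≈ 39.2523 years.

39.25 years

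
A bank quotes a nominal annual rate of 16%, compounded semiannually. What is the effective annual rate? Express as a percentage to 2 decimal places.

16.64%

One year is 2 periods at 0.08 each: (1 + 0.08)^2 ≈ 1.1664.
EAR = 1.1664 − 1 ≈ 16.64000%.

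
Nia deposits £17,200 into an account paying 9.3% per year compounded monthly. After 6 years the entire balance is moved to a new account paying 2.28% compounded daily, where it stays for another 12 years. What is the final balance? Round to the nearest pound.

Phase 1: 17,200·(1 + 0.00775)^72 ≈ 29,986.8287.
Phase 2: 29,986.8287·(1 + 0.0228/365)^4380 ≈ 39,423.0116.

£39,423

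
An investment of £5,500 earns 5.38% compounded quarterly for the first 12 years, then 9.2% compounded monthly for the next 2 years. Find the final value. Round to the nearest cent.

Phase 1: 5,500·(1 + 0.01345)^48 ≈ 10,444.1809.
Phase 2: 10,444.1809·(1 + 0.092/12)^24 ≈ 12,545.2640.

£12,545.26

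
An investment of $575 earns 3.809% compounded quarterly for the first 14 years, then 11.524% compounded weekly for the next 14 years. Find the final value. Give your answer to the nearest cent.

$4,898.49

Phase 1: 575·(1 + 0.0095225)^56 ≈ 977.6063.
Phase 2: 977.6063·(1 + 0.11524/52)^728 ≈ 4,898.4885.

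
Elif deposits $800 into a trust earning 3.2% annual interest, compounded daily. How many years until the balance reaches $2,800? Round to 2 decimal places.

39.15 years

(1 + 0.0000876712)^(365t) = 2,800/800 = 3.5.
365t·ln(1 + 0.0000876712) = ln(3.5); 365t = 1.2528/8.76674e-05 ≈ 14289.9540.
t ≈ 39.1506 years.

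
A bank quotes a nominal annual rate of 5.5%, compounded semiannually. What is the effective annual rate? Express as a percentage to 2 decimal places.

5.58%

EAR = (1 + 5.5%/2)^2 − 1 = (1 + 0.0275)^2 − 1.
(1 + 0.0275)^2 ≈ 1.055756, so EAR ≈ 5.57563%.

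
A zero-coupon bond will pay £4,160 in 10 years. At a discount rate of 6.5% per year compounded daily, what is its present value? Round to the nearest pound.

Growth factor = (1 + 0.065/365)^3650 ≈ 1.91542998.
P = 4,160/1.91542998 ≈ 2,171.8361.

£2,172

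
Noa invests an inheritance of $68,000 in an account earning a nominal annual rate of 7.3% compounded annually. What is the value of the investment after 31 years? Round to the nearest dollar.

$604,088

Growth factor = (1 + 0.073)^31 ≈ 8.88364879642.
A ≈ 68,000 × 8.88364879642 ≈ 604,088.1182.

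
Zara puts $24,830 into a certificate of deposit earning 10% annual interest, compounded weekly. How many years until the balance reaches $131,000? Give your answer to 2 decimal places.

16.65 years

(1 + 0.00192308)^(52t) = 131,000/24,830 = 5.2759.
52t·ln(1 + 0.00192308) = ln(5.2759); 52t = 1.6631/0.00192123 ≈ 865.6666.
t ≈ 16.6474 years.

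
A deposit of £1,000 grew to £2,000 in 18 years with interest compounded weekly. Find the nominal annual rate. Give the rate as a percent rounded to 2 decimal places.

3.85%

The 936-period growth factor is 2,000/1,000 = 2.
r/52 = 2^(1/936) − 1 ≈ 0.000740816, so r ≈ 52·0.000740816 = 3.85224%.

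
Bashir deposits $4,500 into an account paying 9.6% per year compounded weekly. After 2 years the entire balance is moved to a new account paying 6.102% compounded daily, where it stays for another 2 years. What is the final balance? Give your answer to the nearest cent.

Phase 1: 4,500·(1 + 0.096/52)^104 ≈ 5,451.5522.
Phase 2: 5,451.5522·(1 + 0.06102/365)^730 ≈ 6,159.0970.

$6,159.10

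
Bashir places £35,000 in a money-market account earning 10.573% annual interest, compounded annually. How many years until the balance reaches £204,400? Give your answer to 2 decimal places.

(1 + 0.10573)^t = 204,400/35,000 = 5.84.
t·ln(1 + 0.10573) = ln(5.84); t = 1.7647/0.100506 ≈ 17.5585.

17.56 years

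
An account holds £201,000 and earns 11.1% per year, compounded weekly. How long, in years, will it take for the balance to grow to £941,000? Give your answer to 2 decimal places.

13.92 years

We need (1 + 0.00213462)^(52t) = 4.6816, so 52t = ln 4.6816 / ln 1.002135 ≈ 723.9174.
t ≈ 723.9174/52 = 13.9215 years.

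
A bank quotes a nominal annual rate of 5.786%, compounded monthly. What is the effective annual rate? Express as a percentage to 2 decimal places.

5.94%

One year is 12 periods at 0.00482167 each: (1 + 0.00482167)^12 ≈ 1.059419.
EAR = 1.059419 − 1 ≈ 5.94193%.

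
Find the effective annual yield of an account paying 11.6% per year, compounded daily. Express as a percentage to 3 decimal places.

One year is 365 periods at 0.000317808 each: (1 + 0.000317808)^365 ≈ 1.122975.
EAR = 1.122975 − 1 ≈ 12.29752%.

12.298%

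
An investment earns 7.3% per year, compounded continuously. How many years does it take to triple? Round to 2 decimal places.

15.05 years

e^(0.073t) = 3, so 0.073t = ln 3 ≈ 1.0986.
t ≈ 1.0986/0.073 ≈ 15.0495.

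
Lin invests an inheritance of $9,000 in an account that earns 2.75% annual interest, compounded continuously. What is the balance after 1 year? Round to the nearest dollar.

A = P·e^(rt) = 9,000·e^(0.0275·1) = 9,000·e^0.0275.
e^0.0275 ≈ 1.027881615, so A ≈ 9,250.9345.

$9,251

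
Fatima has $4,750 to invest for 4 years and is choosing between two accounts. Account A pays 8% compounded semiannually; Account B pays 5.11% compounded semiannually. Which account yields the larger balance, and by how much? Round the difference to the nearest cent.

Account A, by $688.40

A: (1 + 0.04)^8 ≈ 1.36856905, so 4,750 × 1.36856905 ≈ 6,500.7030.
B: (1 + 0.02555)^8 ≈ 1.223642948, so 4,750 × 1.223642948 ≈ 5,812.3040.
Difference ≈ 688.3990 in favor of A.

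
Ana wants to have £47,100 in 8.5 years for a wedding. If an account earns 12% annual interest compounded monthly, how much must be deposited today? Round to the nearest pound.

£17,070

Periodic rate = 12%/12 = 0.01; 102 periods.
P = 47,100/(1 + 0.01)^102 ≈ 47,100/2.7591805874 ≈ 17,070.2854.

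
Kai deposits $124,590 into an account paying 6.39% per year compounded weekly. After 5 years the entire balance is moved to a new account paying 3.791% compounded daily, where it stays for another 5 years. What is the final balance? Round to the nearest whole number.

After 5 years at 6.39%: 124,590 × 1.3761694139 ≈ 171,456.9473.
Then 5 years at 3.791%: 171,456.9473 × 1.2086936606 ≈ 207,238.9252.

$207,239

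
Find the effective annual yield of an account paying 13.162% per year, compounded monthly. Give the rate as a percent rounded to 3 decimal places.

One year is 12 periods at 0.0109683 each: (1 + 0.0109683)^12 ≈ 1.139858.
EAR = 1.139858 − 1 ≈ 13.98577%.

13.986%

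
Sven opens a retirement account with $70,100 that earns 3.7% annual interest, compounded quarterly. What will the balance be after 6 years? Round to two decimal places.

$87,435.58

Periodic rate = 3.7%/4 = 0.00925; periods = 4·6 = 24.
A = 70,100·(1 + 0.00925)^24 ≈ 70,100·1.2472979081 ≈ 87,435.5834.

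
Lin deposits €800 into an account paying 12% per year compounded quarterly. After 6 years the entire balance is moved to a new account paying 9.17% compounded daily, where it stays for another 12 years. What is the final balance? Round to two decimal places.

Phase 1: 800·(1 + 0.03)^24 ≈ 1,626.2353.
Phase 2: 1,626.2353·(1 + 0.0917/365)^4380 ≈ 4,886.7600.

€4,886.76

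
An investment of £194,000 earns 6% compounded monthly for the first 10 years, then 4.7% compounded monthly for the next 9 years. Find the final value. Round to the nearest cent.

After 10 years at 6%: 194,000 × 1.81939673403 ≈ 352,962.9664.
Then 9 years at 4.7%: 352,962.9664 × 1.5252735662 ≈ 538,365.0825.

£538,365.08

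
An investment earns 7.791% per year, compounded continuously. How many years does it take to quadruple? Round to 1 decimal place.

17.8 years

e^(0.07791t) = 4, so 0.07791t = ln 4 ≈ 1.3863.
t ≈ 1.3863/0.07791 ≈ 17.7935.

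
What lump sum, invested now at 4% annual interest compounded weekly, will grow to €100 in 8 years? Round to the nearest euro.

€73

Periodic rate = 4%/52 = 0.000769231; 416 periods.
P = 100/(1 + 0.04/52)^416 ≈ 100/1.3769584 ≈ 72.6238.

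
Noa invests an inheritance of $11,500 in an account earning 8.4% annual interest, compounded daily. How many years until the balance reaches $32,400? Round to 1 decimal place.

We need (1 + 0.000230137)^(365t) = 2.8174, so 365t = ln 2.8174 / ln 1.00023 ≈ 4501.3650.
t ≈ 4501.3650/365 = 12.3325 years.

12.3 years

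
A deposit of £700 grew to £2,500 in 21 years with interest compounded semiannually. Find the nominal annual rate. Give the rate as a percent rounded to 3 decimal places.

The 42-period growth factor is 2,500/700 = 3.57143.
r/2 = 3.57143^(1/42) − 1 ≈ 0.0307727, so r ≈ 2·0.0307727 = 6.15454%.

6.155%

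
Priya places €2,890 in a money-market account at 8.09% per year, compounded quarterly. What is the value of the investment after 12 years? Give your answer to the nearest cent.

Periodic rate = 8.09%/4 = 0.020225; periods = 4·12 = 48.
A = 2,890·(1 + 0.020225)^48 ≈ 2,890·2.614605375 ≈ 7,556.2095.

€7,556.21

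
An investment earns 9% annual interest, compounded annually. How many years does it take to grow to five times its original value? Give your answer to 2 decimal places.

18.68 years

(1 + 0.09)^t = 5.
t = ln 5 / ln(1 + 0.09) ≈ 1.6094/0.0861777 ≈ 18.6758.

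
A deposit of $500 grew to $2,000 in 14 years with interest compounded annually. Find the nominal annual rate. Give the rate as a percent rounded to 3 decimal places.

10.409%

(1 + r)^14 = 2,000/500 = 4.
1 + r = 4^(1/14) ≈ 1.10409, so r ≈ 0.10409.
r ≈ 10.40895%.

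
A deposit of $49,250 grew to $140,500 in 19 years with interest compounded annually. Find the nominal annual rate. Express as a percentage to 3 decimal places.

5.672%

(1 + r)^19 = 140,500/49,250 = 2.85279.
1 + r = 2.85279^(1/19) ≈ 1.056724, so r ≈ 0.056724.
r ≈ 5.67240%.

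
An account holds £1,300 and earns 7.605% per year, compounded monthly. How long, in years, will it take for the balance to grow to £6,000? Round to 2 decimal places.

(1 + 0.0063375)^(12t) = 6,000/1,300 = 4.6154.
12t·ln(1 + 0.0063375) = ln(4.6154); 12t = 1.5294/0.0063175 ≈ 242.0886.
t ≈ 20.1740 years.

20.17 years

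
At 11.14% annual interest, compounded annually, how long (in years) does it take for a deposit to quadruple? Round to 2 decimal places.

13.13 years

(1 + 0.1114)^t = 4.
t = ln 4 / ln(1 + 0.1114) ≈ 1.3863/0.10562 ≈ 13.1252.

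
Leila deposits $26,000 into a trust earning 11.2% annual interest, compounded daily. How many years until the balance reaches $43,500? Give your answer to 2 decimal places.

4.60 years

We need (1 + 0.000306849)^(365t) = 1.6731, so 365t = ln 1.6731 / ln 1.000307 ≈ 1677.5118.
t ≈ 1677.5118/365 = 4.5959 years.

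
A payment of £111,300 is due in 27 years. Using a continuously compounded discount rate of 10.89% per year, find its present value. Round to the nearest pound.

P = A·e^(−rt) = 111,300·e^(−2.9403).
e^(−2.9403) ≈ 0.0528498713984, so P ≈ 5,882.1907.

£5,882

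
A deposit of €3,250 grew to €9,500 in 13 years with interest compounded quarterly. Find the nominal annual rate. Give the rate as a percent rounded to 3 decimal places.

8.337%

(1 + r/4)^52 = 9,500/3,250 = 2.92308.
1 + r/4 = 2.92308^(1/52) ≈ 1.020842, so r/4 ≈ 0.0208419.
r ≈ 4·0.0208419 = 8.33674%.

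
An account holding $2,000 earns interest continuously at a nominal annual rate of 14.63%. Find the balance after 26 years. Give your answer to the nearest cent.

$89,742.74

A = P·e^(rt) = 2,000·e^(0.1463·26) = 2,000·e^3.8038.
e^3.8038 ≈ 44.871372146, so A ≈ 89,742.7443.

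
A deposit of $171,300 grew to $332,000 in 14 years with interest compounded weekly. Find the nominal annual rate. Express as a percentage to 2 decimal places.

The 728-period growth factor is 332,000/171,300 = 1.93812.
r/52 = 1.93812^(1/728) − 1 ≈ 0.000909367, so r ≈ 52·0.000909367 = 4.72871%.

4.73%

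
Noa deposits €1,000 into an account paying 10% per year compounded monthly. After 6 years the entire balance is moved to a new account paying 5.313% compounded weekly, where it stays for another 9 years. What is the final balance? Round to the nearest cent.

€2,931.28

Phase 1: 1,000·(1 + 0.1/12)^72 ≈ 1,817.5943.
Phase 2: 1,817.5943·(1 + 0.05313/52)^468 ≈ 2,931.2815.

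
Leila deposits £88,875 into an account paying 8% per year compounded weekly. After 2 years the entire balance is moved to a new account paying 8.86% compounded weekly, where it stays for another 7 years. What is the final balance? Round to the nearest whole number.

£193,791

Phase 1: 88,875·(1 + 0.08/52)^104 ≈ 104,282.9562.
Phase 2: 104,282.9562·(1 + 0.0886/52)^364 ≈ 193,790.9836.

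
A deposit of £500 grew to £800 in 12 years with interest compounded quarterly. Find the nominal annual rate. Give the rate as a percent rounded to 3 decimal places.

3.936%

(1 + r/4)^48 = 800/500 = 1.6.
1 + r/4 = 1.6^(1/48) ≈ 1.00984, so r/4 ≈ 0.00983984.
r ≈ 4·0.00983984 = 3.93594%.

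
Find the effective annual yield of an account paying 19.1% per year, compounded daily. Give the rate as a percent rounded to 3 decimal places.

EAR = (1 + 19.1%/365)^365 − 1 = (1 + 0.000523288)^365 − 1.
(1 + 0.000523288)^365 ≈ 1.210399, so EAR ≈ 21.03990%.

21.040%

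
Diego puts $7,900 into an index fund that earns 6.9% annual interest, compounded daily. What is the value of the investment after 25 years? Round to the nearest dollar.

Growth factor = (1 + 0.069/365)^9125 ≈ 5.6116061096.
A ≈ 7,900 × 5.6116061096 ≈ 44,331.6883.

$44,332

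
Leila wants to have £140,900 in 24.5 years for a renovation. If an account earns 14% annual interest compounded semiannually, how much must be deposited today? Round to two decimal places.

Periodic rate = 14%/2 = 0.07; 49 periods.
P = 140,900/(1 + 0.07)^49 ≈ 140,900/27.5299299655 ≈ 5,118.0661.

£5,118.07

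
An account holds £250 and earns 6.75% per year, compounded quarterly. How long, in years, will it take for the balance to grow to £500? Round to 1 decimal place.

(1 + 0.016875)^(4t) = 500/250 = 2.
4t·ln(1 + 0.016875) = ln(2); 4t = 0.69315/0.0167342 ≈ 41.4210.
t ≈ 10.3552 years.

10.4 years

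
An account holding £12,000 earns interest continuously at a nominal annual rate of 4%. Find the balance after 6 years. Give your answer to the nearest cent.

A = P·e^(rt) = 12,000·e^(0.04·6) = 12,000·e^0.24.
e^0.24 ≈ 1.2712491503, so A ≈ 15,254.9898.

£15,254.99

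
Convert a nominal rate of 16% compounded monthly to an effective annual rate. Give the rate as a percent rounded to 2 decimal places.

EAR = (1 + 16%/12)^12 − 1 = (1 + 0.0133333)^12 − 1.
(1 + 0.0133333)^12 ≈ 1.172271, so EAR ≈ 17.22708%.

17.23%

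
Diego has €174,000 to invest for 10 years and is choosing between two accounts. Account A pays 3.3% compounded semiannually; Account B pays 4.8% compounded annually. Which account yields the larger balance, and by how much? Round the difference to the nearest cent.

A: (1 + 0.0165)^20 ≈ 1.38722740396, so 174,000 × 1.38722740396 ≈ 241,377.5683.
B: (1 + 0.048)^10 ≈ 1.59813265811, so 174,000 × 1.59813265811 ≈ 278,075.0825.
Difference ≈ 36,697.5142 in favor of B.

Account B, by €36,697.51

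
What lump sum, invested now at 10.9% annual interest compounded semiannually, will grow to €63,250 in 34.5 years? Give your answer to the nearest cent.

€1,624.97

Periodic rate = 10.9%/2 = 0.0545; 69 periods.
P = 63,250/(1 + 0.0545)^69 ≈ 63,250/38.923716544 ≈ 1,624.9733.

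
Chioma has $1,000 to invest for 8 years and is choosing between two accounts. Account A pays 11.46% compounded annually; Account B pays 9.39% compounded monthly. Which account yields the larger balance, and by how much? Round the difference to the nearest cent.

Account A, by $268.70

Account A growth factor: (1 + 0.1146)^8 ≈ 2.382057879; balance ≈ 2,382.0579.
Account B growth factor: (1 + 0.007825)^96 ≈ 2.113353818; balance ≈ 2,113.3538.
Account A is larger by 268.7041.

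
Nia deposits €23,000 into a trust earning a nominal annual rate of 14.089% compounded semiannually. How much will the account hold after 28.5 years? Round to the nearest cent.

Periodic rate = 14.089%/2 = 0.070445; periods = 2·28.5 = 57.
A = 23,000·(1 + 0.070445)^57 ≈ 23,000·48.43601470135 ≈ 1,114,028.3381.

€1,114,028.34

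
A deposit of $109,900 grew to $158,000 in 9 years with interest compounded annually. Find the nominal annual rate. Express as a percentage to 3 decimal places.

The 9-period growth factor is 158,000/109,900 = 1.43767.
r = 1.43767^(1/9) − 1 ≈ 0.0411606, i.e. 4.11606%.

4.116%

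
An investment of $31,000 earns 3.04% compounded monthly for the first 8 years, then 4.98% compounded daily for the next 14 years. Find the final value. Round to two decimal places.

$79,362.99

After 8 years at 3.04%: 31,000 × 1.2749315182 ≈ 39,522.8771.
Then 14 years at 4.98%: 39,522.8771 × 2.0080265863 ≈ 79,362.9879.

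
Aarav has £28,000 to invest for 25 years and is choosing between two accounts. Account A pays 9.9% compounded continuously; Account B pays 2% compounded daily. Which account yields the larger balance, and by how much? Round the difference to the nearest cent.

Account A, by £286,524.24

Account A growth factor: e^(0.099·25) = e^2.475 ≈ 11.8817071131; balance ≈ 332,687.7992.
Account B growth factor: (1 + 0.02/365)^9125 ≈ 1.6486986865; balance ≈ 46,163.5632.
Account A is larger by 286,524.2359.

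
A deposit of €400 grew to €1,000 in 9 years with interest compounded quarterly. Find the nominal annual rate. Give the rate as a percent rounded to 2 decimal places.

The 36-period growth factor is 1,000/400 = 2.5.
r/4 = 2.5^(1/36) − 1 ≈ 0.0257792, so r ≈ 4·0.0257792 = 10.31168%.

10.31%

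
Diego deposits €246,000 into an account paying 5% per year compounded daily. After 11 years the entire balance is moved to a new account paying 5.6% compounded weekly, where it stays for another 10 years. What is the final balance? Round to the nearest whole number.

After 11 years at 5%: 246,000 × 1.73318773128 ≈ 426,364.1819.
Then 10 years at 5.6%: 426,364.1819 × 1.75014506337 ≈ 746,199.1681.

€746,199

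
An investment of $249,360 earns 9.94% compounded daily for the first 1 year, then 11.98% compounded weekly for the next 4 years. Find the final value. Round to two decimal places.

$444,492.40

Phase 1: 249,360·(1 + 0.0994/365)^365 ≈ 275,416.3914.
Phase 2: 275,416.3914·(1 + 0.1198/52)^208 ≈ 444,492.3960.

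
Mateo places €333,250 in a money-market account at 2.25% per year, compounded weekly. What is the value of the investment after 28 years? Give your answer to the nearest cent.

€625,628.47

Growth factor = (1 + 0.0225/52)^1456 ≈ 1.87735475578.
A ≈ 333,250 × 1.87735475578 ≈ 625,628.4724.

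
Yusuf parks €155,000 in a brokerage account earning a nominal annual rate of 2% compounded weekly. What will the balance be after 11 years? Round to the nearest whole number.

Periodic rate = 2%/52 = 0.000384615; periods = 52·11 = 572.
A = 155,000·(1 + 0.02/52)^572 ≈ 155,000·1.24602402658 ≈ 193,133.7241.

€193,134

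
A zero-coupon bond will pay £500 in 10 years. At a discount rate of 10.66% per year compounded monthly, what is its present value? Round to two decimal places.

£173.00

Growth factor = (1 + 0.1066/12)^120 ≈ 2.89010559.
P = 500/2.89010559 ≈ 173.0041.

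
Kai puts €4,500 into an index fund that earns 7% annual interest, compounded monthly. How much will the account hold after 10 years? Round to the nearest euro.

Growth factor = (1 + 0.07/12)^120 ≈ 2.009661377.
A ≈ 4,500 × 2.009661377 ≈ 9,043.4762.

€9,043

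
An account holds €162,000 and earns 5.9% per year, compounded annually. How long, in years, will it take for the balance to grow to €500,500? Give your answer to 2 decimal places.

We need (1 + 0.059)^t = 3.0895, so t = ln 3.0895 / ln 1.059 ≈ 19.6775.

19.68 years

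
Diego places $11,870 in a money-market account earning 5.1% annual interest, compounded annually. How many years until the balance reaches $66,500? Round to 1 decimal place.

We need (1 + 0.051)^t = 5.6024, so t = ln 5.6024 / ln 1.051 ≈ 34.6424.

34.6 years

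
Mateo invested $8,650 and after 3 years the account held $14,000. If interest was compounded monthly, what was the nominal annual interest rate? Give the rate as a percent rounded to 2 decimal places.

(1 + r/12)^36 = 14,000/8,650 = 1.6185.
1 + r/12 = 1.6185^(1/36) ≈ 1.013465, so r/12 ≈ 0.0134648.
r ≈ 12·0.0134648 = 16.15775%.

16.16%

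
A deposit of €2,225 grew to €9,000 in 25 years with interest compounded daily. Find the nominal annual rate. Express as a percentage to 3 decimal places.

(1 + r/365)^9125 = 9,000/2,225 = 4.04494.
1 + r/365 = 4.04494^(1/9125) ≈ 1.000153, so r/365 ≈ 0.000153159.
r ≈ 365·0.000153159 = 5.59030%.

5.590%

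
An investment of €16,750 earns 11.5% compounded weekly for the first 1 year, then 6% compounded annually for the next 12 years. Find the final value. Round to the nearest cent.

Phase 1: 16,750·(1 + 0.115/52)^52 ≈ 18,788.9942.
Phase 2: 18,788.9942·(1 + 0.06)^12 ≈ 37,807.1478.

€37,807.15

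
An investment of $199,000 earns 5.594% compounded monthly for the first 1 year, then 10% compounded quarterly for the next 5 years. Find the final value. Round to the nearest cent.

Phase 1: 199,000·(1 + 0.05594/12)^12 ≈ 210,421.9587.
Phase 2: 210,421.9587·(1 + 0.025)^20 ≈ 344,800.8809.

$344,800.88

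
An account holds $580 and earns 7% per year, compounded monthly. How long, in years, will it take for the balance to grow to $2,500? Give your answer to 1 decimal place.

20.9 years

We need (1 + 0.00583333)^(12t) = 4.3103, so 12t = ln 4.3103 / ln 1.005833 ≈ 251.1900.
t ≈ 251.1900/12 = 20.9325 years.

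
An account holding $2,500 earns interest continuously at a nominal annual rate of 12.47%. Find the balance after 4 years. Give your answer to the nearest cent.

A = P·e^(rt) = 2,500·e^(0.1247·4) = 2,500·e^0.4988.
e^0.4988 ≈ 1.646743992, so A ≈ 4,116.8600.

$4,116.86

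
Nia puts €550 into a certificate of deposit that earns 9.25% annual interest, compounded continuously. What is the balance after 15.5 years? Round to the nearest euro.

€2,307

A = P·e^(rt) = 550·e^(0.0925·15.5) = 550·e^1.43375.
e^1.43375 ≈ 4.194398732, so A ≈ 2,306.9193.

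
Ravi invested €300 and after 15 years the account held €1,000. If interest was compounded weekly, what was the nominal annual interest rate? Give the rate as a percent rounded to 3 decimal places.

8.033%

(1 + r/52)^780 = 1,000/300 = 3.33333.
1 + r/52 = 3.33333^(1/780) ≈ 1.001545, so r/52 ≈ 0.00154475.
r ≈ 52·0.00154475 = 8.03268%.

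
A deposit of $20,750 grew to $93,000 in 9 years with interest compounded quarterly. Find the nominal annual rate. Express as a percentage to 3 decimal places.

17.019%

(1 + r/4)^36 = 93,000/20,750 = 4.48193.
1 + r/4 = 4.48193^(1/36) ≈ 1.042548, so r/4 ≈ 0.0425484.
r ≈ 4·0.0425484 = 17.01938%.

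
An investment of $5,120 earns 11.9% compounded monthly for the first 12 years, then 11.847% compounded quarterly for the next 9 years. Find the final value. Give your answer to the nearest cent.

$60,634.61

After 12 years at 11.9%: 5,120 × 4.1411186828 ≈ 21,202.5277.
Then 9 years at 11.847%: 21,202.5277 × 2.8597821932 ≈ 60,634.6110.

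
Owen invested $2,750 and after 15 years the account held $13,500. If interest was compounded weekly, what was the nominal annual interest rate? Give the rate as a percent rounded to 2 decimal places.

10.62%

(1 + r/52)^780 = 13,500/2,750 = 4.90909.
1 + r/52 = 4.90909^(1/780) ≈ 1.002042, so r/52 ≈ 0.00204194.
r ≈ 52·0.00204194 = 10.61808%.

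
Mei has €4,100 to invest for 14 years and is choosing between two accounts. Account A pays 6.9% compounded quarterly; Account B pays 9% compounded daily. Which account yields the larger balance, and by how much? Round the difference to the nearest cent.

Account B, by €3,767.96

A: (1 + 0.01725)^56 ≈ 2.6058602275, so 4,100 × 2.6058602275 ≈ 10,684.0269.
B: (1 + 0.09/365)^5110 ≈ 3.5248739722, so 4,100 × 3.5248739722 ≈ 14,451.9833.
Difference ≈ 3,767.9564 in favor of B.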